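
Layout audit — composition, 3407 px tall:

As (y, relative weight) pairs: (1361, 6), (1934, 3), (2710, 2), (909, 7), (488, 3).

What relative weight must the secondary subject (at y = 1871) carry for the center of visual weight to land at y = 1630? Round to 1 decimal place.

w ≈ 29.1

Existing Σw = 21 (6 + 3 + 2 + 7 + 3); existing moment 6·1361 + 3·1934 + 2·2710 + 7·909 + 3·488 = 27215.
For the centroid to hit 1630: (27215 + w·1871) / (21 + w) = 1630.
Rearranging, w·(1871 − 1630) = 1630·21 − 27215 = 7015, so w ≈ 7015/241 = 29.11.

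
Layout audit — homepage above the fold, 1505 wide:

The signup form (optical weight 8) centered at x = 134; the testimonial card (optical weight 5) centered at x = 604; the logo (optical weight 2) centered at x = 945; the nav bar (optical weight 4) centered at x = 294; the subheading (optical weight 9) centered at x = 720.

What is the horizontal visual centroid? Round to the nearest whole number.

Total weight = 8 + 5 + 2 + 4 + 9 = 28.
x-moment: 8·134 + 5·604 + 2·945 + 4·294 + 9·720 = 13638; centroid 13638/28 ≈ 487.07.

x ≈ 487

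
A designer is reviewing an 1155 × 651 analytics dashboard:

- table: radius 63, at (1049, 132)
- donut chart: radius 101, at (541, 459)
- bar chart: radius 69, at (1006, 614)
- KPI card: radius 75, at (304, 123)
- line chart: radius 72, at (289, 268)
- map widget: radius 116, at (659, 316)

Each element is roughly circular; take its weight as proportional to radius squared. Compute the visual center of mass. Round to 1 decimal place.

Weights ∝ r²: table 63² = 3969, donut chart 101² = 10201, bar chart 69² = 4761, KPI card 75² = 5625, line chart 72² = 5184, map widget 116² = 13456; Σw = 43196.
Σw·x = 3969·1049 + 10201·541 + 4761·1006 + 5625·304 + 5184·289 + 13456·659 = 26547468, so x̄ = 26547468/43196 ≈ 614.58.
Σw·y = 3969·132 + 10201·459 + 4761·614 + 5625·123 + 5184·268 + 13456·316 = 14462704, so ȳ = 14462704/43196 ≈ 334.82.

(614.6, 334.8)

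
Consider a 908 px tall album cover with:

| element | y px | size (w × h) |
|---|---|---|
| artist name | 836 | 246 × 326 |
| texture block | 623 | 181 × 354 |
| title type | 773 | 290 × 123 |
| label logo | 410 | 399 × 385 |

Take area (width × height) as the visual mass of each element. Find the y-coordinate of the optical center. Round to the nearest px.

y ≈ 592

Areas → weights: artist name 246·326 = 80196, texture block 181·354 = 64074, title type 290·123 = 35670, label logo 399·385 = 153615; Σw = 333555.
y: (80196·836 + 64074·623 + 35670·773 + 153615·410) / 333555 = 197517018 / 333555 ≈ 592.16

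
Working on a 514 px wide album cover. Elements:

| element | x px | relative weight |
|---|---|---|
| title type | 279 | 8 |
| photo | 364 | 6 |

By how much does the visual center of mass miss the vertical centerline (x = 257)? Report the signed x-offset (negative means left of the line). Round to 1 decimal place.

≈ 58.4 px

Weights sum to 8 + 6 = 14.
x-moment: 8·279 + 6·364 = 4416; centroid 4416/14 ≈ 315.43.
Difference: 315.43 − 257 ≈ 58.43.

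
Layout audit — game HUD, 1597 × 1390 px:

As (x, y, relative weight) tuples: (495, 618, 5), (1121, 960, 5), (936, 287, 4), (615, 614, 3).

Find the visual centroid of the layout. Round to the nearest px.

Σw = 5 + 5 + 4 + 3 = 17.
x: (5·495 + 5·1121 + 4·936 + 3·615) / 17 = 13669 / 17 ≈ 804.06
y: (5·618 + 5·960 + 4·287 + 3·614) / 17 = 10880 / 17 ≈ 640.00

(804, 640)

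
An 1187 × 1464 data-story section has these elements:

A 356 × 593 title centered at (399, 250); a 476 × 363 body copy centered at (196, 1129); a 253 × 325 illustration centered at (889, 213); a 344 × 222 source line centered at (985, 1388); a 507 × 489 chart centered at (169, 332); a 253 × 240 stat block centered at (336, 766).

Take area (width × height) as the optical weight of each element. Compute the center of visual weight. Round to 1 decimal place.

Areas: title 356·593 = 211108, body copy 476·363 = 172788, illustration 253·325 = 82225, source line 344·222 = 76368, chart 507·489 = 247923, stat block 253·240 = 60720. Total weight = 851132.
x: moment 328719952 / weight 851132 ≈ 386.22
Σw·y = 500189317; ȳ = 500189317/851132 ≈ 587.68.

(386.2, 587.7)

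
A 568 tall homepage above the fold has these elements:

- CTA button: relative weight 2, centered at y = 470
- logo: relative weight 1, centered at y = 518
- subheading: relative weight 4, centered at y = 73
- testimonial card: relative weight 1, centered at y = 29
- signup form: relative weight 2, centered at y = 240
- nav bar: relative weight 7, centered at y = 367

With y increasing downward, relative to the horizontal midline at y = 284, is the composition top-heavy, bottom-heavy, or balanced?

Weights sum to 2 + 1 + 4 + 1 + 2 + 7 = 17.
y-moment: 2·470 + 1·518 + 4·73 + 1·29 + 2·240 + 7·367 = 4828; centroid 4828/17 ≈ 284.00.
284.00 = 284 exactly: balanced.

balanced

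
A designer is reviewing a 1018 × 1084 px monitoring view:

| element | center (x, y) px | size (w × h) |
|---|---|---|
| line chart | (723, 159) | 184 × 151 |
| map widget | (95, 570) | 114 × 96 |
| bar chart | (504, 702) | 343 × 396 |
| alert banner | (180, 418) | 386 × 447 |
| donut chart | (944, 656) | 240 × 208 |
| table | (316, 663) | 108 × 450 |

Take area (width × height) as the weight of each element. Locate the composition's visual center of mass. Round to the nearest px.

(411, 546)

Areas: line chart 184·151 = 27784, map widget 114·96 = 10944, bar chart 343·396 = 135828, alert banner 386·447 = 172542, donut chart 240·208 = 49920, table 108·450 = 48600. Total weight = 445618.
x-moment: 27784·723 + 10944·95 + 135828·504 + 172542·180 + 49920·944 + 48600·316 = 183124464; centroid 183124464/445618 ≈ 410.94.
y-moment: 27784·159 + 10944·570 + 135828·702 + 172542·418 + 49920·656 + 48600·663 = 243098868; centroid 243098868/445618 ≈ 545.53.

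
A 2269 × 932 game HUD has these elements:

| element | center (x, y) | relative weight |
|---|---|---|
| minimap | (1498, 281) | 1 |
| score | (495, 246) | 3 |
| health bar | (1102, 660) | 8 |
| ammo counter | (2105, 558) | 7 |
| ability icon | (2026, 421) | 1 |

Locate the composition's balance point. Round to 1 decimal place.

Σw = 1 + 3 + 8 + 7 + 1 = 20.
x: (1·1498 + 3·495 + 8·1102 + 7·2105 + 1·2026) / 20 = 28560 / 20 ≈ 1428.00
y: (1·281 + 3·246 + 8·660 + 7·558 + 1·421) / 20 = 10626 / 20 ≈ 531.30

(1428.0, 531.3)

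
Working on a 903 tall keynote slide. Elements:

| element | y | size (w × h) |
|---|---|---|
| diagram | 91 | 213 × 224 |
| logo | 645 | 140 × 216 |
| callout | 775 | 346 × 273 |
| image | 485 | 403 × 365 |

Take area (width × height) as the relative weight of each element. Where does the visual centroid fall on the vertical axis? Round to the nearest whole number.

y ≈ 527

Areas: diagram 213·224 = 47712, logo 140·216 = 30240, callout 346·273 = 94458, image 403·365 = 147095. Total weight = 319505.
y-moment: 47712·91 + 30240·645 + 94458·775 + 147095·485 = 168392617; centroid 168392617/319505 ≈ 527.04.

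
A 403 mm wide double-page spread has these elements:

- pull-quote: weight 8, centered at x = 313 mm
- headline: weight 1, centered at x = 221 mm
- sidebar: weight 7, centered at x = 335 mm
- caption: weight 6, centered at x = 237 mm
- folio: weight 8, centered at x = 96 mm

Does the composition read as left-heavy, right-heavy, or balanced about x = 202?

Weights sum to 8 + 1 + 7 + 6 + 8 = 30.
x: (8·313 + 1·221 + 7·335 + 6·237 + 8·96) / 30 = 7260 / 30 ≈ 242.00
242.0 lies right of the midline 202, so the layout is right-heavy.

right-heavy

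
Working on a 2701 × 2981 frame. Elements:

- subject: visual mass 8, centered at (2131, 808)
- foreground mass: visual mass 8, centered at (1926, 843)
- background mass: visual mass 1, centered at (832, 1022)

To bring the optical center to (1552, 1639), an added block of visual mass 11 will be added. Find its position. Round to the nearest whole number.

New total weight: (8 + 8 + 1) + 11 = 28.
Along x: (33288 + 11·x) / 28 = 1552 (existing moment 8·2131 + 8·1926 + 1·832 = 33288) ⇒ x = (43456 − 33288) / 11 ≈ 924.36.
Along y: (14230 + 11·y) / 28 = 1639 (existing moment 8·808 + 8·843 + 1·1022 = 14230) ⇒ y = (45892 − 14230) / 11 ≈ 2878.36.

(924, 2878)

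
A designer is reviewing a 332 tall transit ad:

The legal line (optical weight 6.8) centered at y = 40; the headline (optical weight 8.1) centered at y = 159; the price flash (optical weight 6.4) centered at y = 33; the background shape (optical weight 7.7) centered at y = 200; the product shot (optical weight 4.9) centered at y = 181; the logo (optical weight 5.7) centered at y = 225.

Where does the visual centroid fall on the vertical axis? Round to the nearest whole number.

Total weight = 6.8 + 8.1 + 6.4 + 7.7 + 4.9 + 5.7 = 39.6.
Σw·y = 5480.5; ȳ = 5480.5/39.6 ≈ 138.40.

y ≈ 138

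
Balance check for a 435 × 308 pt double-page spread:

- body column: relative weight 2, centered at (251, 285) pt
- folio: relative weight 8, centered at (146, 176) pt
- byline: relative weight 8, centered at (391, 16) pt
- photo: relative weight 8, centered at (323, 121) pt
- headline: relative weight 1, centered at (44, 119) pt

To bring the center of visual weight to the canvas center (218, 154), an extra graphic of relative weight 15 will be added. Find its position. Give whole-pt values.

After adding the extra graphic, total weight = 2 + 8 + 8 + 8 + 1 + 15 = 42.
x: need Σw·x = 42·218 = 9156. Existing = 2·251 + 8·146 + 8·391 + 8·323 + 1·44 = 7426. Remainder 1730 / 15 ≈ 115.33.
y: need Σw·y = 42·154 = 6468. Existing = 2·285 + 8·176 + 8·16 + 8·121 + 1·119 = 3193. Remainder 3275 / 15 ≈ 218.33.

(115, 218)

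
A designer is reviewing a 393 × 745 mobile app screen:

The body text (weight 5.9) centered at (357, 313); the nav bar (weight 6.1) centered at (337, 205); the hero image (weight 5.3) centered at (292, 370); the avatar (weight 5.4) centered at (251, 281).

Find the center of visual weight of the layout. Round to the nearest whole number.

(311, 290)

Total weight = 5.9 + 6.1 + 5.3 + 5.4 = 22.7.
x-moment: 5.9·357 + 6.1·337 + 5.3·292 + 5.4·251 = 7065.0; centroid 7065.0/22.7 ≈ 311.23.
y-moment: 5.9·313 + 6.1·205 + 5.3·370 + 5.4·281 = 6575.6; centroid 6575.6/22.7 ≈ 289.67.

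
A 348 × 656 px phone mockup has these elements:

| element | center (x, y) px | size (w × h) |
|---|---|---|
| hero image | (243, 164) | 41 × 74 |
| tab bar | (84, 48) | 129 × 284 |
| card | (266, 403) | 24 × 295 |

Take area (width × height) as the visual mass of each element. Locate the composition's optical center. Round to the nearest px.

Areas: hero image 41·74 = 3034, tab bar 129·284 = 36636, card 24·295 = 7080. Total weight = 46750.
x-moment: 3034·243 + 36636·84 + 7080·266 = 5697966; centroid 5697966/46750 ≈ 121.88.
y-moment: 3034·164 + 36636·48 + 7080·403 = 5109344; centroid 5109344/46750 ≈ 109.29.

(122, 109)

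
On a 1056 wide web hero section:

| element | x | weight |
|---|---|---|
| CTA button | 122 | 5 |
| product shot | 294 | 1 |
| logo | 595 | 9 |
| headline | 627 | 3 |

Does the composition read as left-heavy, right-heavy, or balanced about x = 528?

Σw = 5 + 1 + 9 + 3 = 18.
Σw·x = 5·122 + 1·294 + 9·595 + 3·627 = 8140, so x̄ = 8140/18 ≈ 452.22.
Since 452.2 is left of 528, the composition reads left-heavy.

left-heavy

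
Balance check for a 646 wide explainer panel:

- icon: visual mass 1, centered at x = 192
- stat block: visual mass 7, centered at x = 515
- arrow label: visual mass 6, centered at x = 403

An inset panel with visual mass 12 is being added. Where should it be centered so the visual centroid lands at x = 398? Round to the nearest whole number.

With the inset panel, Σw becomes 1 + 7 + 6 + 12 = 26.
x: need Σw·x = 26·398 = 10348. Existing = 1·192 + 7·515 + 6·403 = 6215. Remainder 4133 / 12 ≈ 344.42.

x ≈ 344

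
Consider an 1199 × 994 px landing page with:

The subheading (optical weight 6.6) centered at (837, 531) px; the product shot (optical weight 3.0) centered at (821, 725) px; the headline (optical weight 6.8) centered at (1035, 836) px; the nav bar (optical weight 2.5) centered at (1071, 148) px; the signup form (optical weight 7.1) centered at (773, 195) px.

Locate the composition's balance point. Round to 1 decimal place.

(892.0, 504.6)

Weights sum to 6.6 + 3.0 + 6.8 + 2.5 + 7.1 = 26.0.
Σw·x = 6.6·837 + 3.0·821 + 6.8·1035 + 2.5·1071 + 7.1·773 = 23191.0, so x̄ = 23191.0/26.0 ≈ 891.96.
Σw·y = 6.6·531 + 3.0·725 + 6.8·836 + 2.5·148 + 7.1·195 = 13118.9, so ȳ = 13118.9/26.0 ≈ 504.57.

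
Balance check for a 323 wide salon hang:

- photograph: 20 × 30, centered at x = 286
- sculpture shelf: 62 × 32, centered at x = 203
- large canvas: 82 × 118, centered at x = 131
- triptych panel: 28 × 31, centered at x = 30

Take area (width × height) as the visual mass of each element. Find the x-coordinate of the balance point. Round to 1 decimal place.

Taking area as weight: photograph 20·30 = 600, sculpture shelf 62·32 = 1984, large canvas 82·118 = 9676, triptych panel 28·31 = 868. Sum 13128.
x-moment: 600·286 + 1984·203 + 9676·131 + 868·30 = 1867948; centroid 1867948/13128 ≈ 142.29.

x ≈ 142.3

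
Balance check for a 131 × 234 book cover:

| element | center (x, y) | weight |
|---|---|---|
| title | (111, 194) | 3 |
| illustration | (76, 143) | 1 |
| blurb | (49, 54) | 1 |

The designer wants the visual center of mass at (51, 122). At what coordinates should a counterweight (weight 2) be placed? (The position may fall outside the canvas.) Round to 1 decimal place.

(-50.5, 37.5)

New total weight: (3 + 1 + 1) + 2 = 7.
Along x: (458 + 2·x) / 7 = 51 (existing moment 3·111 + 1·76 + 1·49 = 458) ⇒ x = (357 − 458) / 2 ≈ -50.50.
Along y: (779 + 2·y) / 7 = 122 (existing moment 3·194 + 1·143 + 1·54 = 779) ⇒ y = (854 − 779) / 2 ≈ 37.50.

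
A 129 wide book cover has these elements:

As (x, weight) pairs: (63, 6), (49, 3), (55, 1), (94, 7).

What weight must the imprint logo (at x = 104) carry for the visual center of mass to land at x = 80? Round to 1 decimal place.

Known weights sum to 6 + 3 + 1 + 7 = 17; their moment is 6·63 + 3·49 + 1·55 + 7·94 = 1238.
Balance at x = 80 requires (1238 + w·104) / (17 + w) = 80.
Solving: w = (80·17 − 1238) / (104 − 80) = 122 / 24 ≈ 5.08.

w ≈ 5.1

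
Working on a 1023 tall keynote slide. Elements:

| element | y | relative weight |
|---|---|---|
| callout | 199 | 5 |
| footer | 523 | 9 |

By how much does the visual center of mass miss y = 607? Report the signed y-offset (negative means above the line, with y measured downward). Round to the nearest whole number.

≈ -200

Σw = 5 + 9 = 14.
y-moment: 5·199 + 9·523 = 5702; centroid 5702/14 ≈ 407.29.
Against y = 607, that's 407.29 − 607 = -199.71.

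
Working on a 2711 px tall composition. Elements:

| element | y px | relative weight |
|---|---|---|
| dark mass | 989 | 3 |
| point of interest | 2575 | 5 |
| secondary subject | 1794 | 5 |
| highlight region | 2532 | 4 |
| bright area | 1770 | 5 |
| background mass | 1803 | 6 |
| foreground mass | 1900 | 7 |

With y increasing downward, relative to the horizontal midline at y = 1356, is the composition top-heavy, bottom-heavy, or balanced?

bottom-heavy

Weights sum to 3 + 5 + 5 + 4 + 5 + 6 + 7 = 35.
y: (3·989 + 5·2575 + 5·1794 + 4·2532 + 5·1770 + 6·1803 + 7·1900) / 35 = 67908 / 35 ≈ 1940.23
1940.2 vs midline 1356 → bottom-heavy.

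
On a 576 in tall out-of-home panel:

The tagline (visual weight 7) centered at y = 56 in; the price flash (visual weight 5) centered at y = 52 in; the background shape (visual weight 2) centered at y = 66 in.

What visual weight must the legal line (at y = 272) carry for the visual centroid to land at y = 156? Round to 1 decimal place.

Known weights sum to 7 + 5 + 2 = 14; their moment is 7·56 + 5·52 + 2·66 = 784.
Balance at y = 156 requires (784 + w·272) / (14 + w) = 156.
Rearranging, w·(272 − 156) = 156·14 − 784 = 1400, so w ≈ 1400/116 = 12.07.

w ≈ 12.1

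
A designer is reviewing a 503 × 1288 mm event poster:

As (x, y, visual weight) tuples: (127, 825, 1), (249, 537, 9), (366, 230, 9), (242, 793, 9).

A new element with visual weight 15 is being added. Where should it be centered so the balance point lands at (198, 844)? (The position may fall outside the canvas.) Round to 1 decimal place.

(44.9, 1428.5)

After adding the new element, total weight = 1 + 9 + 9 + 9 + 15 = 43.
x: need Σw·x = 43·198 = 8514. Existing = 1·127 + 9·249 + 9·366 + 9·242 = 7840. Remainder 674 / 15 ≈ 44.93.
y: need Σw·y = 43·844 = 36292. Existing = 1·825 + 9·537 + 9·230 + 9·793 = 14865. Remainder 21427 / 15 ≈ 1428.47.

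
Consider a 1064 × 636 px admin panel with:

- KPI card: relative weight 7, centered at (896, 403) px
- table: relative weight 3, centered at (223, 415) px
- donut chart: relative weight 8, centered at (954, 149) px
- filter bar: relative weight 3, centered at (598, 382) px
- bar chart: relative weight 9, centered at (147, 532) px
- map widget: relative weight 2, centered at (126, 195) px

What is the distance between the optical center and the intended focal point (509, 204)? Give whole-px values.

Σw = 7 + 3 + 8 + 3 + 9 + 2 = 32.
x: moment 17942 / weight 32 ≈ 560.69
Σw·y = 11582; ȳ = 11582/32 ≈ 361.94.
Relative to (509, 204): Δ = (51.69, 157.94); |Δ| = √(51.69² + 157.94²) ≈ 166.18.

≈ 166 px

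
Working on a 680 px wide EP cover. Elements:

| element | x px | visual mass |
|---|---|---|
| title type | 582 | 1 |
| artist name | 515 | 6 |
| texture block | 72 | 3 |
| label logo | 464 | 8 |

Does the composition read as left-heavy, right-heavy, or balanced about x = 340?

Total weight = 1 + 6 + 3 + 8 = 18.
x: (1·582 + 6·515 + 3·72 + 8·464) / 18 = 7600 / 18 ≈ 422.22
Since 422.2 is right of 340, the composition reads right-heavy.

right-heavy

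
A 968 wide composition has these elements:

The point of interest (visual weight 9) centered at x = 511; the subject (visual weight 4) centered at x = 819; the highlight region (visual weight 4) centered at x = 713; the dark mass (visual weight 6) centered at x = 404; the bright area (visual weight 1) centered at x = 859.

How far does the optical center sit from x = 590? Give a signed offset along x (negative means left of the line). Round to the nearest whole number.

≈ -6

Σw = 9 + 4 + 4 + 6 + 1 = 24.
x-moment: 9·511 + 4·819 + 4·713 + 6·404 + 1·859 = 14010; centroid 14010/24 ≈ 583.75.
Offset from x = 590: 583.75 − 590 ≈ -6.25.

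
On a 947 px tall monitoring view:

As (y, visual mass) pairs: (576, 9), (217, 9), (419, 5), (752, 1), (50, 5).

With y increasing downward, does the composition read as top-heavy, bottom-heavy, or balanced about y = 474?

top-heavy

Weights sum to 9 + 9 + 5 + 1 + 5 = 29.
y-moment: 9·576 + 9·217 + 5·419 + 1·752 + 5·50 = 10234; centroid 10234/29 ≈ 352.90.
Since 352.9 is above (smaller y than) 474, the composition reads top-heavy.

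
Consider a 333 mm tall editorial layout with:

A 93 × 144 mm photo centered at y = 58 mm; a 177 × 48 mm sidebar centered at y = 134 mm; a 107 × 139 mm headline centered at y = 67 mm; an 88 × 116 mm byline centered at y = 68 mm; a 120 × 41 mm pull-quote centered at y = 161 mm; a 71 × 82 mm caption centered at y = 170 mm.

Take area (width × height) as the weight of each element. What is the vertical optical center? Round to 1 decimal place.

y ≈ 93.4

Areas → weights: photo 93·144 = 13392, sidebar 177·48 = 8496, headline 107·139 = 14873, byline 88·116 = 10208, pull-quote 120·41 = 4920, caption 71·82 = 5822; Σw = 57711.
y: moment 5387695 / weight 57711 ≈ 93.36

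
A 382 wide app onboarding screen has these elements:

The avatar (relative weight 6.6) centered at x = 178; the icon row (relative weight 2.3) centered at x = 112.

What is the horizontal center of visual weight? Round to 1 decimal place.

x ≈ 160.9

Total weight = 6.6 + 2.3 = 8.9.
x-moment: 6.6·178 + 2.3·112 = 1432.4; centroid 1432.4/8.9 ≈ 160.94.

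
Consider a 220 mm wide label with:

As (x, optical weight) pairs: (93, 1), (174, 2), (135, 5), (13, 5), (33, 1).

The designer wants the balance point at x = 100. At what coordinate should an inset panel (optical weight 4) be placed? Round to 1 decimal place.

x ≈ 146.5

After adding the inset panel, total weight = 1 + 2 + 5 + 5 + 1 + 4 = 18.
Along x: (1214 + 4·x) / 18 = 100 (existing moment 1·93 + 2·174 + 5·135 + 5·13 + 1·33 = 1214) ⇒ x = (1800 − 1214) / 4 ≈ 146.50.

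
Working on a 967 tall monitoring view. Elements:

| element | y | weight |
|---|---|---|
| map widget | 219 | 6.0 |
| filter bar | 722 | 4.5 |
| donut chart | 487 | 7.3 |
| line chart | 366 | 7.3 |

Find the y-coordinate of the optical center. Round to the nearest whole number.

Weights sum to 6.0 + 4.5 + 7.3 + 7.3 = 25.1.
Σw·y = 6.0·219 + 4.5·722 + 7.3·487 + 7.3·366 = 10789.9, so ȳ = 10789.9/25.1 ≈ 429.88.

y ≈ 430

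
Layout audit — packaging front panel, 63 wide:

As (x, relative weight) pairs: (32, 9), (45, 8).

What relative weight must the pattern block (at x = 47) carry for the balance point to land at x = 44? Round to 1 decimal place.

Known weights sum to 9 + 8 = 17; their moment is 9·32 + 8·45 = 648.
For the centroid to hit 44: (648 + w·47) / (17 + w) = 44.
So w = (44·17 − 648)/(47 − 44) = 100/3 ≈ 33.33.

w ≈ 33.3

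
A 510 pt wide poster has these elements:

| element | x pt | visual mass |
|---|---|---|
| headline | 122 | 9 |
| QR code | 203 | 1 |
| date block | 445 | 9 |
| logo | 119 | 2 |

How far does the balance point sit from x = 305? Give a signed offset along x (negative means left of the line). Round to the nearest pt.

Total weight = 9 + 1 + 9 + 2 = 21.
x: (9·122 + 1·203 + 9·445 + 2·119) / 21 = 5544 / 21 ≈ 264.00
Against x = 305, that's 264.00 − 305 = -41.00.

≈ -41 pt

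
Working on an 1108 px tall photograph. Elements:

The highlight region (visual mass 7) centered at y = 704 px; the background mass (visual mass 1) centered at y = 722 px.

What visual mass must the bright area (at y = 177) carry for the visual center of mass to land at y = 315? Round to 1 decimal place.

w ≈ 22.7

Fixed elements: Σw = 7 + 1 = 8, Σw·y = 7·704 + 1·722 = 5650.
Set Σw·y/Σw = 315: (5650 + 177w) = 315·(8 + w).
Solving: w = (315·8 − 5650) / (177 − 315) = -3130 / -138 ≈ 22.68.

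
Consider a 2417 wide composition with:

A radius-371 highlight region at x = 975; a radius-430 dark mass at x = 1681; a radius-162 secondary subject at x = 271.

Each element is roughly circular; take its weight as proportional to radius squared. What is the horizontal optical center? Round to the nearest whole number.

x ≈ 1296

Weights ∝ r²: highlight region 371² = 137641, dark mass 430² = 184900, secondary subject 162² = 26244; Σw = 348785.
x: (137641·975 + 184900·1681 + 26244·271) / 348785 = 452128999 / 348785 ≈ 1296.30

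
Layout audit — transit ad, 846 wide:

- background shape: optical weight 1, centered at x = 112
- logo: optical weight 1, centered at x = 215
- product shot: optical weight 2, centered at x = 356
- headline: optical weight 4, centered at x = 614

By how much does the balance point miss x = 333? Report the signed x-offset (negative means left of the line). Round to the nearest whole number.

≈ 104

Σw = 1 + 1 + 2 + 4 = 8.
x: (1·112 + 1·215 + 2·356 + 4·614) / 8 = 3495 / 8 ≈ 436.88
Difference: 436.88 − 333 ≈ 103.88.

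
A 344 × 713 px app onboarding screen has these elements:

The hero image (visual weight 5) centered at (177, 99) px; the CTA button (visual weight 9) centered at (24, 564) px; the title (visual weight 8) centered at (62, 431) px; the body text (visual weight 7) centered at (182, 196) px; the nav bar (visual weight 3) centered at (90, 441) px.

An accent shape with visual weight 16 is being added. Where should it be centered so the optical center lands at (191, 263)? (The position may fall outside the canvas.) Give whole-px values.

(377, 57)

New total weight: (5 + 9 + 8 + 7 + 3) + 16 = 48.
x: target moment 48×191 = 9168; current 5·177 + 9·24 + 8·62 + 7·182 + 3·90 = 3141; the accent shape supplies 6027, so x = 6027/16 ≈ 376.69.
y: target moment 48×263 = 12624; current 5·99 + 9·564 + 8·431 + 7·196 + 3·441 = 11714; the accent shape supplies 910, so y = 910/16 ≈ 56.88.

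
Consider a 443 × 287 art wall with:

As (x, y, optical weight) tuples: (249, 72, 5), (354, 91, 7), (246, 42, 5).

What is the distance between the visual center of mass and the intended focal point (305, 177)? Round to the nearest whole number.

Weights sum to 5 + 7 + 5 = 17.
x: (5·249 + 7·354 + 5·246) / 17 = 4953 / 17 ≈ 291.35
y: (5·72 + 7·91 + 5·42) / 17 = 1207 / 17 ≈ 71.00
Offset from (305, 177): Δx ≈ -13.65, Δy ≈ -106.00; distance = √(Δx² + Δy²) ≈ 106.87.

≈ 107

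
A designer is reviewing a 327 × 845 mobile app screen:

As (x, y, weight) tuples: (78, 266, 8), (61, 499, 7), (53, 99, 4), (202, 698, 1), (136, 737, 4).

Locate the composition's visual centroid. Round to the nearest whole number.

Total weight = 8 + 7 + 4 + 1 + 4 = 24.
x-moment: 8·78 + 7·61 + 4·53 + 1·202 + 4·136 = 2009; centroid 2009/24 ≈ 83.71.
y-moment: 8·266 + 7·499 + 4·99 + 1·698 + 4·737 = 9663; centroid 9663/24 ≈ 402.62.

(84, 403)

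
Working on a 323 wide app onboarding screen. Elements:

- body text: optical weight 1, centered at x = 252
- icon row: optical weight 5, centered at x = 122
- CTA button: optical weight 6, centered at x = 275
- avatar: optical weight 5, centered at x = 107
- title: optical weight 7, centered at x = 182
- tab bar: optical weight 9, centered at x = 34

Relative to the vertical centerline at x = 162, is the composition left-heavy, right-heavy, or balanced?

left-heavy

Σw = 1 + 5 + 6 + 5 + 7 + 9 = 33.
x: (1·252 + 5·122 + 6·275 + 5·107 + 7·182 + 9·34) / 33 = 4627 / 33 ≈ 140.21
Since 140.2 is left of 162, the composition reads left-heavy.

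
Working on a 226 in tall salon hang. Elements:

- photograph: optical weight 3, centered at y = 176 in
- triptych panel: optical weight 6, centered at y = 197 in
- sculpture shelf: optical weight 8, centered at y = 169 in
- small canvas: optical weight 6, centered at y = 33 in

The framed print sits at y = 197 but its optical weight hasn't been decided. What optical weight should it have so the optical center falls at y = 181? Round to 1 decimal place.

Existing Σw = 23 (3 + 6 + 8 + 6); existing moment 3·176 + 6·197 + 8·169 + 6·33 = 3260.
For the centroid to hit 181: (3260 + w·197) / (23 + w) = 181.
Rearranging, w·(197 − 181) = 181·23 − 3260 = 903, so w ≈ 903/16 = 56.44.

w ≈ 56.4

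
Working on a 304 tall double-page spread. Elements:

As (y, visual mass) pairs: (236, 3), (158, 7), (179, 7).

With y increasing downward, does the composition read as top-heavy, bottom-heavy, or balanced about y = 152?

bottom-heavy

Total weight = 3 + 7 + 7 = 17.
Σw·y = 3·236 + 7·158 + 7·179 = 3067, so ȳ = 3067/17 ≈ 180.41.
180.4 lies below (larger y than) the midline 152, so the layout is bottom-heavy.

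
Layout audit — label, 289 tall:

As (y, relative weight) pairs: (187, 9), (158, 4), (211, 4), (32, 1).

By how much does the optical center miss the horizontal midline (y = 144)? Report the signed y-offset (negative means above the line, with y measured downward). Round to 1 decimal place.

≈ 33.3

Total weight = 9 + 4 + 4 + 1 = 18.
Σw·y = 9·187 + 4·158 + 4·211 + 1·32 = 3191, so ȳ = 3191/18 ≈ 177.28.
Difference: 177.28 − 144 ≈ 33.28.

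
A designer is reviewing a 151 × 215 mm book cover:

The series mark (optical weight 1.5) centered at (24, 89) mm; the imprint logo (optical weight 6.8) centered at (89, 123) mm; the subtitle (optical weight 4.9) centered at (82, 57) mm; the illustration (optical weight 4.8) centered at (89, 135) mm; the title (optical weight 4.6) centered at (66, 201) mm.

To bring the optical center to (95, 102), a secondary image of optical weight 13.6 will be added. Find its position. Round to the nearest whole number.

With the secondary image, Σw becomes 1.5 + 6.8 + 4.9 + 4.8 + 4.6 + 13.6 = 36.2.
x: target moment 36.2×95 = 3439.0; current 1.5·24 + 6.8·89 + 4.9·82 + 4.8·89 + 4.6·66 = 1773.8; the secondary image supplies 1665.2, so x = 1665.2/13.6 ≈ 122.44.
y: target moment 36.2×102 = 3692.4; current 1.5·89 + 6.8·123 + 4.9·57 + 4.8·135 + 4.6·201 = 2821.8; the secondary image supplies 870.6, so y = 870.6/13.6 ≈ 64.01.

(122, 64)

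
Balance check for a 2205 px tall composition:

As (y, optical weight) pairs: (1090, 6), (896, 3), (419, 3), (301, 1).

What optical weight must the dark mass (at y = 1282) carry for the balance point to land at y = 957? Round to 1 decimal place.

Existing Σw = 13 (6 + 3 + 3 + 1); existing moment 6·1090 + 3·896 + 3·419 + 1·301 = 10786.
Set Σw·y/Σw = 957: (10786 + 1282w) = 957·(13 + w).
Rearranging, w·(1282 − 957) = 957·13 − 10786 = 1655, so w ≈ 1655/325 = 5.09.

w ≈ 5.1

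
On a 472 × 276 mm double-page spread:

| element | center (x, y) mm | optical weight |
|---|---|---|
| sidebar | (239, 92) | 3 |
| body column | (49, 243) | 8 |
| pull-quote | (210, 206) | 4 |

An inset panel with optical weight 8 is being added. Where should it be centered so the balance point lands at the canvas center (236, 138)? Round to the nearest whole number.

With the inset panel, Σw becomes 3 + 8 + 4 + 8 = 23.
x: target moment 23×236 = 5428; current 3·239 + 8·49 + 4·210 = 1949; the inset panel supplies 3479, so x = 3479/8 ≈ 434.88.
y: target moment 23×138 = 3174; current 3·92 + 8·243 + 4·206 = 3044; the inset panel supplies 130, so y = 130/8 ≈ 16.25.

(435, 16)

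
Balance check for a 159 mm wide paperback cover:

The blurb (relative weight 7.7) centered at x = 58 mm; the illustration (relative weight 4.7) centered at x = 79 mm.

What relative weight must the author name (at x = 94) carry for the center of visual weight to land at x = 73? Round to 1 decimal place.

w ≈ 4.2

Known weights sum to 7.7 + 4.7 = 12.4; their moment is 7.7·58 + 4.7·79 = 817.9.
Set Σw·x/Σw = 73: (817.9 + 94w) = 73·(12.4 + w).
Rearranging, w·(94 − 73) = 73·12.4 − 817.9 = 87.3, so w ≈ 87.3/21 = 4.16.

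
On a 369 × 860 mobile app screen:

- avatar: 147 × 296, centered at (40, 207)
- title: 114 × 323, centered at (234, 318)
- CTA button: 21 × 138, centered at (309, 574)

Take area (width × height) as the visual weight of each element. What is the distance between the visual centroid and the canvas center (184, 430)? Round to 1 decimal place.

≈ 168.3

Areas → weights: avatar 147·296 = 43512, title 114·323 = 36822, CTA button 21·138 = 2898; Σw = 83232.
x-moment: 43512·40 + 36822·234 + 2898·309 = 11252310; centroid 11252310/83232 ≈ 135.19.
y-moment: 43512·207 + 36822·318 + 2898·574 = 22379832; centroid 22379832/83232 ≈ 268.88.
Relative to (184, 430): Δ = (-48.81, -161.12); |Δ| = √(-48.81² + -161.12²) ≈ 168.35.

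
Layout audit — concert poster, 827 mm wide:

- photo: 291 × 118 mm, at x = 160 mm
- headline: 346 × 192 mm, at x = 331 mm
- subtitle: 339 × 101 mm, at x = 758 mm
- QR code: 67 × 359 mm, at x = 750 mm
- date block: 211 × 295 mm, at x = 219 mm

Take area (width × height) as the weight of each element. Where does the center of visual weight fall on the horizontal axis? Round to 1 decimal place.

x ≈ 384.6

Areas → weights: photo 291·118 = 34338, headline 346·192 = 66432, subtitle 339·101 = 34239, QR code 67·359 = 24053, date block 211·295 = 62245; Σw = 221307.
x: (34338·160 + 66432·331 + 34239·758 + 24053·750 + 62245·219) / 221307 = 85107639 / 221307 ≈ 384.57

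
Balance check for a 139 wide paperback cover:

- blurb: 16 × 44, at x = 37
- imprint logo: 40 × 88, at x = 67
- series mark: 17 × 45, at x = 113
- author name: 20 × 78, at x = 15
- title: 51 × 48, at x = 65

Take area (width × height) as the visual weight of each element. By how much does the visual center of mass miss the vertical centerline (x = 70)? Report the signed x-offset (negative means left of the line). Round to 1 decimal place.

≈ -11.0

Areas → weights: blurb 16·44 = 704, imprint logo 40·88 = 3520, series mark 17·45 = 765, author name 20·78 = 1560, title 51·48 = 2448; Σw = 8997.
Σw·x = 704·37 + 3520·67 + 765·113 + 1560·15 + 2448·65 = 530853, so x̄ = 530853/8997 ≈ 59.00.
Offset from x = 70: 59.00 − 70 ≈ -11.00.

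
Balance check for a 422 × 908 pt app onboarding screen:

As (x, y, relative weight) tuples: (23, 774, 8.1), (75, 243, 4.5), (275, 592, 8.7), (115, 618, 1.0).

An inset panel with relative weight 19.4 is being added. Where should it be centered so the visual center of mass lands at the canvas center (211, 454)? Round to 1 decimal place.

After adding the inset panel, total weight = 8.1 + 4.5 + 8.7 + 1.0 + 19.4 = 41.7.
Along x: (3031.3 + 19.4·x) / 41.7 = 211 (existing moment 8.1·23 + 4.5·75 + 8.7·275 + 1.0·115 = 3031.3) ⇒ x = (8798.7 − 3031.3) / 19.4 ≈ 297.29.
Along y: (13131.3 + 19.4·y) / 41.7 = 454 (existing moment 8.1·774 + 4.5·243 + 8.7·592 + 1.0·618 = 13131.3) ⇒ y = (18931.8 − 13131.3) / 19.4 ≈ 298.99.

(297.3, 299.0)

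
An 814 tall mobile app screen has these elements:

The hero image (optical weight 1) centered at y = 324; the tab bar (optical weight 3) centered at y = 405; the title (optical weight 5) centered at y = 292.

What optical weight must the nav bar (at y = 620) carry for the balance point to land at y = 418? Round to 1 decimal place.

w ≈ 3.8

Fixed elements: Σw = 1 + 3 + 5 = 9, Σw·y = 1·324 + 3·405 + 5·292 = 2999.
Set Σw·y/Σw = 418: (2999 + 620w) = 418·(9 + w).
Rearranging, w·(620 − 418) = 418·9 − 2999 = 763, so w ≈ 763/202 = 3.78.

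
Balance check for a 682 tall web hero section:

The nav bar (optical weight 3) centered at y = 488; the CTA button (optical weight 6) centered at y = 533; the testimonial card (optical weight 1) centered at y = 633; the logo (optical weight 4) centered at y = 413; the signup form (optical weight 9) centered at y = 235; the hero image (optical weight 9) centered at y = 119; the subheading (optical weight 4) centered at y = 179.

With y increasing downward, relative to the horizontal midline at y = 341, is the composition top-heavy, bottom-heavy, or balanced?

Σw = 3 + 6 + 1 + 4 + 9 + 9 + 4 = 36.
y: moment 10849 / weight 36 ≈ 301.36
Since 301.4 is above (smaller y than) 341, the composition reads top-heavy.

top-heavy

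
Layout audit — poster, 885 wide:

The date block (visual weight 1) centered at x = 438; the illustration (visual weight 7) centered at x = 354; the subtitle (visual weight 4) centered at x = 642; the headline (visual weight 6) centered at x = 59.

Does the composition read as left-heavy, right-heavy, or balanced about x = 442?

Total weight = 1 + 7 + 4 + 6 = 18.
Σw·x = 1·438 + 7·354 + 4·642 + 6·59 = 5838, so x̄ = 5838/18 ≈ 324.33.
324.3 lies left of the midline 442, so the layout is left-heavy.

left-heavy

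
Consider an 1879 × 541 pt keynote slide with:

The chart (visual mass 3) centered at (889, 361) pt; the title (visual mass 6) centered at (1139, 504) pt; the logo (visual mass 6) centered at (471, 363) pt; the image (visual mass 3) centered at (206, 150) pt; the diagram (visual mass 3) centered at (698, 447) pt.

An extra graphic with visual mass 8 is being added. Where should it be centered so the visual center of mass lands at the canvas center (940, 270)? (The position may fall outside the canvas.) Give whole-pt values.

With the extra graphic, Σw becomes 3 + 6 + 6 + 3 + 3 + 8 = 29.
x: target moment 29×940 = 27260; current 3·889 + 6·1139 + 6·471 + 3·206 + 3·698 = 15039; the extra graphic supplies 12221, so x = 12221/8 ≈ 1527.62.
y: target moment 29×270 = 7830; current 3·361 + 6·504 + 6·363 + 3·150 + 3·447 = 8076; the extra graphic supplies -246, so y = -246/8 ≈ -30.75.

(1528, -31)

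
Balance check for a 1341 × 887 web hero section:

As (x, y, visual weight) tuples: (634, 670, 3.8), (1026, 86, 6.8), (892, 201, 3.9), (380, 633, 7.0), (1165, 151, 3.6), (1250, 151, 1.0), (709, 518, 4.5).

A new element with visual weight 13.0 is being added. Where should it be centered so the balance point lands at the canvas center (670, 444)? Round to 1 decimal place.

(388.7, 614.4)

With the new element, Σw becomes 3.8 + 6.8 + 3.9 + 7.0 + 3.6 + 1.0 + 4.5 + 13.0 = 43.6.
x: target moment 43.6×670 = 29212.0; current 3.8·634 + 6.8·1026 + 3.9·892 + 7.0·380 + 3.6·1165 + 1.0·1250 + 4.5·709 = 24159.3; the new element supplies 5052.7, so x = 5052.7/13.0 ≈ 388.67.
y: target moment 43.6×444 = 19358.4; current 3.8·670 + 6.8·86 + 3.9·201 + 7.0·633 + 3.6·151 + 1.0·151 + 4.5·518 = 11371.3; the new element supplies 7987.1, so y = 7987.1/13.0 ≈ 614.39.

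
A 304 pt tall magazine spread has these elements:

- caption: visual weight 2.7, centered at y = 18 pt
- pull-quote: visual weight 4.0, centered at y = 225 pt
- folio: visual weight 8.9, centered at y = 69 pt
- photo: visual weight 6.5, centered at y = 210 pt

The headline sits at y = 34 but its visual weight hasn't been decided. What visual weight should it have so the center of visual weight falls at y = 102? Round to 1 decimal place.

Fixed elements: Σw = 2.7 + 4.0 + 8.9 + 6.5 = 22.1, Σw·y = 2.7·18 + 4.0·225 + 8.9·69 + 6.5·210 = 2927.7.
Balance at y = 102 requires (2927.7 + w·34) / (22.1 + w) = 102.
Rearranging, w·(34 − 102) = 102·22.1 − 2927.7 = -673.5, so w ≈ -673.5/-68 = 9.90.

w ≈ 9.9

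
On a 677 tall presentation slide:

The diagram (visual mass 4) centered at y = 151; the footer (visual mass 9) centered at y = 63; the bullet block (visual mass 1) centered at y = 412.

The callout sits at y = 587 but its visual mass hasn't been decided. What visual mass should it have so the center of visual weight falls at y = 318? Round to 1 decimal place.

w ≈ 10.7

Fixed elements: Σw = 4 + 9 + 1 = 14, Σw·y = 4·151 + 9·63 + 1·412 = 1583.
Set Σw·y/Σw = 318: (1583 + 587w) = 318·(14 + w).
Solving: w = (318·14 − 1583) / (587 − 318) = 2869 / 269 ≈ 10.67.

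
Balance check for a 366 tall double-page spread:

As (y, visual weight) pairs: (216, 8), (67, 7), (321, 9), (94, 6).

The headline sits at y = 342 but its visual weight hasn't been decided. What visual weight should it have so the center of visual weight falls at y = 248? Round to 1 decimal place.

w ≈ 19.0

Existing Σw = 30 (8 + 7 + 9 + 6); existing moment 8·216 + 7·67 + 9·321 + 6·94 = 5650.
Balance at y = 248 requires (5650 + w·342) / (30 + w) = 248.
So w = (248·30 − 5650)/(342 − 248) = 1790/94 ≈ 19.04.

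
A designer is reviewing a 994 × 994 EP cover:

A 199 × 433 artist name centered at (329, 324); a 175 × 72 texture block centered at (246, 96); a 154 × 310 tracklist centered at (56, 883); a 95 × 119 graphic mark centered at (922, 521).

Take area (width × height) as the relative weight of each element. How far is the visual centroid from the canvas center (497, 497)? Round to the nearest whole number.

Taking area as weight: artist name 199·433 = 86167, texture block 175·72 = 12600, tracklist 154·310 = 47740, graphic mark 95·119 = 11305. Sum 157812.
Σw·x = 86167·329 + 12600·246 + 47740·56 + 11305·922 = 44545193, so x̄ = 44545193/157812 ≈ 282.27.
Σw·y = 86167·324 + 12600·96 + 47740·883 + 11305·521 = 77172033, so ȳ = 77172033/157812 ≈ 489.01.
Offset from (497, 497): Δx ≈ -214.73, Δy ≈ -7.99; distance = √(Δx² + Δy²) ≈ 214.88.

≈ 215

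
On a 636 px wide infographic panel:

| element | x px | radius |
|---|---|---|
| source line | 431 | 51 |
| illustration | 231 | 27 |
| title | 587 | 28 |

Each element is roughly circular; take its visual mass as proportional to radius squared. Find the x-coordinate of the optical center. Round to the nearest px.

Weights ∝ r²: source line 51² = 2601, illustration 27² = 729, title 28² = 784; Σw = 4114.
x: (2601·431 + 729·231 + 784·587) / 4114 = 1749638 / 4114 ≈ 425.29

x ≈ 425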